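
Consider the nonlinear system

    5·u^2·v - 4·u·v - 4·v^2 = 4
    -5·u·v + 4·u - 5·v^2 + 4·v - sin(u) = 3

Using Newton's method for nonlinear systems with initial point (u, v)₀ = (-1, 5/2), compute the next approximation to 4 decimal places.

(-0.8697, 1.4946)

At (-1, 5/2): F = (-6.5000, -14.908529).
Jacobian J = [[10·u·v - 4·v, 5·u^2 - 4·u - 8·v], [-5·v - cos(u) + 4, -5·u - 10·v + 4]].
At the point, J = [[-35.0000, -11.0000], [-9.040302, -16.0000]] (det J = 460.556675).
Solving J·Δ = −F gives Δ = (0.1303, -1.0054).
Then the next iterate is (u, v)₁ = (-0.8697, 1.4946).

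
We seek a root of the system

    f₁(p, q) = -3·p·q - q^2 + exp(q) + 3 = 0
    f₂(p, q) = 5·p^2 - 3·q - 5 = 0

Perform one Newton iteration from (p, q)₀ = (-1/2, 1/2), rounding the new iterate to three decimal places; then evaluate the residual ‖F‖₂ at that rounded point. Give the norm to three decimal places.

0.962

At (-1/2, 1/2): F = (5.14872, -5.250).
Jacobian J = [[-3·q, -3·p - 2·q + exp(q)], [10·p, -3]].
At the point, J = [[-1.500, 2.14872], [-5.000, -3.000]] (det J = 15.24361).
Solving J·Δ = −F gives Δ = (0.273, -2.205).
Then the next iterate is (p, q)₁ = (-0.227, -1.705).
Re-evaluating at (-0.227, -1.705): F = (-0.88636, 0.37265), so ‖F‖₂ = 0.962.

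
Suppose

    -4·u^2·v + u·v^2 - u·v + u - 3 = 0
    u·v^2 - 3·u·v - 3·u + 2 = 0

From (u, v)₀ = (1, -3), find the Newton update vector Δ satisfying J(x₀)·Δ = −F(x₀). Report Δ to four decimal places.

(-0.0655, 1.7798)

At (1, -3): F = (22.0000, 17.0000).
Jacobian J = [[-8·u·v + v^2 - v + 1, -4·u^2 + 2·u·v - u], [v^2 - 3·v - 3, 2·u·v - 3·u]].
At the point, J = [[37.0000, -11.0000], [15.0000, -9.0000]] (det J = -168.0000).
Solving J·Δ = −F gives Δ = (-0.0655, 1.7798).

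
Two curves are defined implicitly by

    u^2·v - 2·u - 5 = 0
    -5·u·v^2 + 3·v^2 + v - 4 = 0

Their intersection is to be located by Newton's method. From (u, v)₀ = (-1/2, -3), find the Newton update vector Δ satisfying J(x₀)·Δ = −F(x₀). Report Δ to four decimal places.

(6.8133, -8.2530)

At (-1/2, -3): F = (-4.7500, 42.5000).
Jacobian J = [[2·u·v - 2, u^2], [-5·v^2, -10·u·v + 6·v + 1]].
At the point, J = [[1.0000, 0.2500], [-45.0000, -32.0000]] (det J = -20.7500).
Solving J·Δ = −F gives Δ = (6.8133, -8.2530).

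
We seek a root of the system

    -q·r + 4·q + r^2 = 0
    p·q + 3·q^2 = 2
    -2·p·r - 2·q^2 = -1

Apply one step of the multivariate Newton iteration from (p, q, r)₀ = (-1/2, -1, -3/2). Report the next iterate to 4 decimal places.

At (-1/2, -1, -3/2): F = (-3.2500, 1.5000, -2.5000).
Jacobian J = [[0, -r + 4, -q + 2·r], [q, p + 6·q, 0], [-2·r, -4·q, -2·p]].
At the point, J = [[0.0000, 5.5000, -2.0000], [-1.0000, -6.5000, 0.0000], [3.0000, 4.0000, 1.0000]] (det J = -25.5000).
Solving J·Δ = −F gives Δ = (1.3088, 0.0294, -1.5441).
Then the next iterate is (p, q, r)₁ = (0.8088, -0.9706, -3.0441).

(0.8088, -0.9706, -3.0441)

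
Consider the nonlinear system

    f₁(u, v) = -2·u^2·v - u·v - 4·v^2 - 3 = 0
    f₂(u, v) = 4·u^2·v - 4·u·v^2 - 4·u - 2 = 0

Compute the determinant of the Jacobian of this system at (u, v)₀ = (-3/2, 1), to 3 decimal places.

-115.000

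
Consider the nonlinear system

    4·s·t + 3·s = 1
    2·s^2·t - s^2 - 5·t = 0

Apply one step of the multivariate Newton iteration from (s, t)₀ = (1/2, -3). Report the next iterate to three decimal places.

At (1/2, -3): F = (-5.500, 13.250).
Jacobian J = [[4·t + 3, 4·s], [4·s·t - 2·s, 2·s^2 - 5]].
At the point, J = [[-9.000, 2.000], [-7.000, -4.500]] (det J = 54.500).
Solving J·Δ = −F gives Δ = (0.032, 2.894).
Then the next iterate is (s, t)₁ = (0.532, -0.106).

(0.532, -0.106)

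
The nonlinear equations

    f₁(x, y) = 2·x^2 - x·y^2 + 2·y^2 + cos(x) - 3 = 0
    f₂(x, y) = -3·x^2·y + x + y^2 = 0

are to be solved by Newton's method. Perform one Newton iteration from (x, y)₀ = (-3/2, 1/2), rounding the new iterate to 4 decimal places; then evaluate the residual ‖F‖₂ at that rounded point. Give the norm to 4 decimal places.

4.4618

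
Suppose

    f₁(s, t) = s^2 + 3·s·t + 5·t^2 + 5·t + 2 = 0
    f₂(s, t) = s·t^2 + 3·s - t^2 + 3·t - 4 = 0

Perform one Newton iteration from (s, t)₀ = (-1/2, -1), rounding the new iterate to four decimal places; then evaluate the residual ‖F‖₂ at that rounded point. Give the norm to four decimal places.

3643.3620

At (-1/2, -1): F = (3.7500, -10.0000).
Jacobian J = [[2·s + 3·t, 3·s + 10·t + 5], [t^2 + 3, 2·s·t - 2·t + 3]].
At the point, J = [[-4.0000, -6.5000], [4.0000, 6.0000]] (det J = 2.0000).
Solving J·Δ = −F gives Δ = (21.2500, -12.5000).
Then the next iterate is (s, t)₁ = (20.7500, -13.5000).
Re-evaluating at (20.7500, -13.5000): F = (435.9375, 3617.1875), so ‖F‖₂ = 3643.3620.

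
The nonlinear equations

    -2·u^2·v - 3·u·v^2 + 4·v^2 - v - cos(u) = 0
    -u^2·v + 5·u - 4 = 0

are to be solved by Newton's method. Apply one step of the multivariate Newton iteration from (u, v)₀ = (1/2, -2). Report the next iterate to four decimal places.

(0.6764, -1.0612)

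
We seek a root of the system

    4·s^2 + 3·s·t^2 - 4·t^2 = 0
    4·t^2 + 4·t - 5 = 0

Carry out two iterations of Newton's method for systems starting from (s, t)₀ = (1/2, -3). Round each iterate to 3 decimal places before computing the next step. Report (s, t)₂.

At (1/2, -3): F = (-21.500, 19.000).
Jacobian J = [[8·s + 3·t^2, 6·s·t - 8·t], [0, 8·t + 4]].
At the point, J = [[31.000, 15.000], [0.000, -20.000]] (det J = -620.000).
Solving J·Δ = −F gives Δ = (0.234, 0.950).
Then the next iterate is (s, t)₁ = (0.734, -2.050).
Round to (0.734, -2.050) and repeat: F = (-5.40107, 3.610), J = [[18.47950, 7.37180], [0.000, -12.400]].
Δ = (0.176, 0.291), so (s, t)₂ = (0.910, -1.759).

(0.910, -1.759)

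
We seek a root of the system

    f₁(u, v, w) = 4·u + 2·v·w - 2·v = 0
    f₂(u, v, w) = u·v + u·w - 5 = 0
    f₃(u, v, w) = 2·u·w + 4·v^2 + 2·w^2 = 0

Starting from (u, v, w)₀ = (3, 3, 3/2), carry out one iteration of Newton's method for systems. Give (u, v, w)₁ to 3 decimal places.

(3.396, 2.204, -1.131)

At (3, 3, 3/2): F = (15.000, 8.500, 49.500).
Jacobian J = [[4, 2·w - 2, 2·v], [v + w, u, u], [2·w, 8·v, 2·u + 4·w]].
At the point, J = [[4.000, 1.000, 6.000], [4.500, 3.000, 3.000], [3.000, 24.000, 12.000]] (det J = 405.000).
Solving J·Δ = −F gives Δ = (0.396, -0.796, -2.631).
Then the next iterate is (u, v, w)₁ = (3.396, 2.204, -1.131).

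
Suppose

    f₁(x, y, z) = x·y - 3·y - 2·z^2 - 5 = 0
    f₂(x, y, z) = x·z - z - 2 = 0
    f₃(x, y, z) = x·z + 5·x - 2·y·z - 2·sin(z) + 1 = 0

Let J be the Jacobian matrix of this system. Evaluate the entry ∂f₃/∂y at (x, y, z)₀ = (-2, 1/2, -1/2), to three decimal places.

1.000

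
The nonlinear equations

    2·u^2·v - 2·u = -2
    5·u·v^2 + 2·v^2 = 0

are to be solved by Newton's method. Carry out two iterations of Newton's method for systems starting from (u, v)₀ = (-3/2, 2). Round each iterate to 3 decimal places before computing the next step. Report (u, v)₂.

(1.135, 12.065)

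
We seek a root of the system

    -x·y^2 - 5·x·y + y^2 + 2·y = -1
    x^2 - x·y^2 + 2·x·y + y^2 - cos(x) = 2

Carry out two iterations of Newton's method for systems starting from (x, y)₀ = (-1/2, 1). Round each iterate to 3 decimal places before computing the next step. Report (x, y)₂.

(0.639, 2.941)

At (-1/2, 1): F = (7.000, -2.12758).
Jacobian J = [[-y^2 - 5·y, -2·x·y - 5·x + 2·y + 2], [2·x - y^2 + 2·y + sin(x), -2·x·y + 2·x + 2·y]].
At the point, J = [[-6.000, 7.500], [-0.47943, 2.000]] (det J = -8.40431).
Solving J·Δ = −F gives Δ = (3.564, 1.918).
Then the next iterate is (x, y)₁ = (3.064, 2.918).
Round to (3.064, 2.918) and repeat: F = (-55.44215, 8.69220), J = [[-23.10472, -25.36550], [3.52679, -5.91750]].
Δ = (-2.425, 0.023), so (x, y)₂ = (0.639, 2.941).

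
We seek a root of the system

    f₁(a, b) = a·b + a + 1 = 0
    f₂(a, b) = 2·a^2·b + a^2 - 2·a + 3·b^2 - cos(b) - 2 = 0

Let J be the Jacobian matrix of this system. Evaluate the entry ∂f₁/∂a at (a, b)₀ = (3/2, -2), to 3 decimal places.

-1.000

∂f₁/∂a = b + 1.
At (3/2, -2) this is -1.000.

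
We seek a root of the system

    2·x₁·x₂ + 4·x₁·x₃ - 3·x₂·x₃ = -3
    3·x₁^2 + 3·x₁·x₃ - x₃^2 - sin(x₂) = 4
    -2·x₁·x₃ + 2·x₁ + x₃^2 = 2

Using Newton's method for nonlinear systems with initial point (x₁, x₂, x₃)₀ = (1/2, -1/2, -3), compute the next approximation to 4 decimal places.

(3.1405, 2.1264, 1.5891)

At (1/2, -1/2, -3): F = (-8.0000, -16.270574, 11.0000).
Jacobian J = [[2·x₂ + 4·x₃, 2·x₁ - 3·x₃, 4·x₁ - 3·x₂], [6·x₁ + 3·x₃, -cos(x₂), 3·x₁ - 2·x₃], [-2·x₃ + 2, 0, -2·x₁ + 2·x₃]].
At the point, J = [[-13.0000, 10.0000, 3.5000], [-6.0000, -0.877583, 7.5000], [8.0000, 0.0000, -7.0000]] (det J = 124.712299).
Solving J·Δ = −F gives Δ = (2.6405, 2.6264, 4.5891).
Then the next iterate is (x₁, x₂, x₃)₁ = (3.1405, 2.1264, 1.5891).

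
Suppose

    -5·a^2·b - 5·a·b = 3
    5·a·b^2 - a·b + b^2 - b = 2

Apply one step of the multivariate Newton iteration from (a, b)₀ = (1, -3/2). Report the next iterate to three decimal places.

(0.705, -0.963)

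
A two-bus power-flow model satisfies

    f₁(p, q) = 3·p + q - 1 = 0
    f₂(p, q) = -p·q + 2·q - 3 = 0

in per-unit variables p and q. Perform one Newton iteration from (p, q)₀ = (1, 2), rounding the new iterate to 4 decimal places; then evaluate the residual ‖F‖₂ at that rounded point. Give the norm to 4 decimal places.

At (1, 2): F = (4.0000, -1.0000).
Jacobian J = [[3, 1], [-q, -p + 2]].
At the point, J = [[3.0000, 1.0000], [-2.0000, 1.0000]] (det J = 5.0000).
Solving J·Δ = −F gives Δ = (-1.0000, -1.0000).
Then the next iterate is (p, q)₁ = (0.0000, 1.0000).
Re-evaluating at (0.0000, 1.0000): F = (0.0000, -1.0000), so ‖F‖₂ = 1.0000.

1.0000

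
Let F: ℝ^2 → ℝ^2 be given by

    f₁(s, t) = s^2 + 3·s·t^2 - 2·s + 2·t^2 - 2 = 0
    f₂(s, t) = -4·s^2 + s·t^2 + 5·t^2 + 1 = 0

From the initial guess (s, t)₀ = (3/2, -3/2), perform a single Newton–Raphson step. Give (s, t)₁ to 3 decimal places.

At (3/2, -3/2): F = (11.875, 6.625).
Jacobian J = [[2·s + 3·t^2 - 2, 6·s·t + 4·t], [-8·s + t^2, 2·s·t + 10·t]].
At the point, J = [[7.750, -19.500], [-9.750, -19.500]] (det J = -341.250).
Solving J·Δ = −F gives Δ = (-0.300, 0.490).
Then the next iterate is (s, t)₁ = (1.200, -1.010).

(1.200, -1.010)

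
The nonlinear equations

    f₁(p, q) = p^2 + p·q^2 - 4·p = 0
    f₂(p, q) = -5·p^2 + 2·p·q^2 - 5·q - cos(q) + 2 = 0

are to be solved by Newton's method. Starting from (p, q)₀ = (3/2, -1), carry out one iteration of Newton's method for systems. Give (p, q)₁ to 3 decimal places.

(2.045, -1.750)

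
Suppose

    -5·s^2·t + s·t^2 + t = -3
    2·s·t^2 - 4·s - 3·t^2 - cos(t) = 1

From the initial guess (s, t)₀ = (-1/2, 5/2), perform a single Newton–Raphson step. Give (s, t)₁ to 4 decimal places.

(-0.6447, 1.2409)

At (-1/2, 5/2): F = (-0.7500, -23.198856).
Jacobian J = [[-10·s·t + t^2, -5·s^2 + 2·s·t + 1], [2·t^2 - 4, 4·s·t - 6·t + sin(t)]].
At the point, J = [[18.7500, -2.7500], [8.5000, -19.401528]] (det J = -340.403647).
Solving J·Δ = −F gives Δ = (-0.1447, -1.2591).
Then the next iterate is (s, t)₁ = (-0.6447, 1.2409).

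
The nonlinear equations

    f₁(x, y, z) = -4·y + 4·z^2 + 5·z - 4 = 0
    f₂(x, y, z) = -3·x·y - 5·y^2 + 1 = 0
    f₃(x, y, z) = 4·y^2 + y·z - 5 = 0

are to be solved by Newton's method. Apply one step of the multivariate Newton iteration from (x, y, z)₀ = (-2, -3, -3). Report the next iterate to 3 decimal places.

(-0.484, -1.657, -1.756)

At (-2, -3, -3): F = (29.000, -62.000, 40.000).
Jacobian J = [[0, -4, 8·z + 5], [-3·y, -3·x - 10·y, 0], [0, 8·y + z, y]].
At the point, J = [[0.000, -4.000, -19.000], [9.000, 36.000, 0.000], [0.000, -27.000, -3.000]] (det J = 4509.000).
Solving J·Δ = −F gives Δ = (1.516, 1.343, 1.244).
Then the next iterate is (x, y, z)₁ = (-0.484, -1.657, -1.756).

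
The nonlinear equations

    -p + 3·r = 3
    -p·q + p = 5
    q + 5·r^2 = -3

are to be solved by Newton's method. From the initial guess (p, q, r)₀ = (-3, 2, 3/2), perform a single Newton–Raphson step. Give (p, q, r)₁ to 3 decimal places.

(-1.953, 3.016, 0.349)

At (-3, 2, 3/2): F = (4.500, -2.000, 16.250).
Jacobian J = [[-1, 0, 3], [-q + 1, -p, 0], [0, 1, 10·r]].
At the point, J = [[-1.000, 0.000, 3.000], [-1.000, 3.000, 0.000], [0.000, 1.000, 15.000]] (det J = -48.000).
Solving J·Δ = −F gives Δ = (1.047, 1.016, -1.151).
Then the next iterate is (p, q, r)₁ = (-1.953, 3.016, 0.349).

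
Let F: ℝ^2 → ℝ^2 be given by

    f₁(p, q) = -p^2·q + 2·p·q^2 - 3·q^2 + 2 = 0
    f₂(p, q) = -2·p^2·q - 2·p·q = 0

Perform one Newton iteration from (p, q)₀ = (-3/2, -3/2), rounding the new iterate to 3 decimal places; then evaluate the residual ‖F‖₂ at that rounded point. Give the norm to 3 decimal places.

1.893

At (-3/2, -3/2): F = (-8.125, 2.250).
Jacobian J = [[-2·p·q + 2·q^2, -p^2 + 4·p·q - 6·q], [-4·p·q - 2·q, -2·p^2 - 2·p]].
At the point, J = [[0.000, 15.750], [-6.000, -1.500]] (det J = 94.500).
Solving J·Δ = −F gives Δ = (0.246, 0.516).
Then the next iterate is (p, q)₁ = (-1.254, -0.984).
Re-evaluating at (-1.254, -0.984): F = (-1.78580, 0.62684), so ‖F‖₂ = 1.893.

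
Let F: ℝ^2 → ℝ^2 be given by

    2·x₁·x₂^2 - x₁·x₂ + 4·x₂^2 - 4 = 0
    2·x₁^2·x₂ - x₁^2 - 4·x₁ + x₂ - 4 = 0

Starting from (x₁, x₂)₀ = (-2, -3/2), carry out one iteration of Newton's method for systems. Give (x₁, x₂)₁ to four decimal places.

(-0.8000, -1.6000)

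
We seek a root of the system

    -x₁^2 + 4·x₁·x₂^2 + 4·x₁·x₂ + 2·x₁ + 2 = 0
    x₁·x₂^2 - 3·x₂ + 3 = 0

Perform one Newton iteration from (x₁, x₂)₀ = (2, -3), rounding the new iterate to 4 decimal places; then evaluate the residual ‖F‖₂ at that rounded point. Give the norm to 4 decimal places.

5035.0192

At (2, -3): F = (50.0000, 30.0000).
Jacobian J = [[-2·x₁ + 4·x₂^2 + 4·x₂ + 2, 8·x₁·x₂ + 4·x₁], [x₂^2, 2·x₁·x₂ - 3]].
At the point, J = [[22.0000, -40.0000], [9.0000, -15.0000]] (det J = 30.0000).
Solving J·Δ = −F gives Δ = (-15.0000, -7.0000).
Then the next iterate is (x₁, x₂)₁ = (-13.0000, -10.0000).
Re-evaluating at (-13.0000, -10.0000): F = (-4873.0000, -1267.0000), so ‖F‖₂ = 5035.0192.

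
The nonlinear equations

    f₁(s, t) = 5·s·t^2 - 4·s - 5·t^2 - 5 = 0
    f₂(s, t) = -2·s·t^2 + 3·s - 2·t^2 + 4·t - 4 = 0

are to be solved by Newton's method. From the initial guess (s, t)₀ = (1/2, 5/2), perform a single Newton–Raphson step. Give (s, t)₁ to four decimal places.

(0.7587, 1.2539)

At (1/2, 5/2): F = (-22.6250, -11.2500).
Jacobian J = [[5·t^2 - 4, 10·s·t - 10·t], [-2·t^2 + 3, -4·s·t - 4·t + 4]].
At the point, J = [[27.2500, -12.5000], [-9.5000, -11.0000]] (det J = -418.5000).
Solving J·Δ = −F gives Δ = (0.2587, -1.2461).
Then the next iterate is (s, t)₁ = (0.7587, 1.2539).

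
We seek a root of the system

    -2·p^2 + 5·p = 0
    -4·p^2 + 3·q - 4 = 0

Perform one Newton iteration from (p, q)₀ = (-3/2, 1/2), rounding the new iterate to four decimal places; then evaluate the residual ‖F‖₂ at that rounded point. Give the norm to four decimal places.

At (-3/2, 1/2): F = (-12.0000, -11.5000).
Jacobian J = [[-4·p + 5, 0], [-8·p, 3]].
At the point, J = [[11.0000, 0.0000], [12.0000, 3.0000]] (det J = 33.0000).
Solving J·Δ = −F gives Δ = (1.0909, -0.5303).
Then the next iterate is (p, q)₁ = (-0.4091, -0.0303).
Re-evaluating at (-0.4091, -0.0303): F = (-2.380226, -4.760351), so ‖F‖₂ = 5.3223.

5.3223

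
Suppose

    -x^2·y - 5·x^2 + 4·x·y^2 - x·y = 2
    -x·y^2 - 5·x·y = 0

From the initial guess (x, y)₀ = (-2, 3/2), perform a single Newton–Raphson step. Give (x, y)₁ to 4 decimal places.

At (-2, 3/2): F = (-43.0000, 19.5000).
Jacobian J = [[-2·x·y - 10·x + 4·y^2 - y, -x^2 + 8·x·y - x], [-y^2 - 5·y, -2·x·y - 5·x]].
At the point, J = [[33.5000, -26.0000], [-9.7500, 16.0000]] (det J = 282.5000).
Solving J·Δ = −F gives Δ = (0.6407, -0.8283).
Then the next iterate is (x, y)₁ = (-1.3593, 0.6717).

(-1.3593, 0.6717)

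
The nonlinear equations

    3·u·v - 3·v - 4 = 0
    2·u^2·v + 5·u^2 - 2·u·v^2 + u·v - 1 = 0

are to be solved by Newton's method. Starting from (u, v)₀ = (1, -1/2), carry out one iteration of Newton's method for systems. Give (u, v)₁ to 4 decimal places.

(-1.6667, 2.8333)

At (1, -1/2): F = (-4.0000, 2.0000).
Jacobian J = [[3·v, 3·u - 3], [4·u·v + 10·u - 2·v^2 + v, 2·u^2 - 4·u·v + u]].
At the point, J = [[-1.5000, 0.0000], [7.0000, 5.0000]] (det J = -7.5000).
Solving J·Δ = −F gives Δ = (-2.6667, 3.3333).
Then the next iterate is (u, v)₁ = (-1.6667, 2.8333).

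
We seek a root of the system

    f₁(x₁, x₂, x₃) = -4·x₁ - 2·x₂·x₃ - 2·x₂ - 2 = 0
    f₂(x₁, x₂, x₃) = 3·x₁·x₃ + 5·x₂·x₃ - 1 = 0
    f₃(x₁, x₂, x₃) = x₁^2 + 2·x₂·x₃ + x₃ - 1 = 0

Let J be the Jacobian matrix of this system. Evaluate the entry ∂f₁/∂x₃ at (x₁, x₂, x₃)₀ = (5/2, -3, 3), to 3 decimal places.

6.000

∂f₁/∂x₃ = -2·x₂.
At (5/2, -3, 3) this is 6.000.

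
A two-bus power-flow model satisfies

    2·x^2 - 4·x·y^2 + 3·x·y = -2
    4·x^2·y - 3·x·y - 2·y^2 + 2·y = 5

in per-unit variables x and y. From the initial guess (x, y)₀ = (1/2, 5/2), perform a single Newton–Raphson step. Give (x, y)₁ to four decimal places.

At (1/2, 5/2): F = (-6.2500, -13.7500).
Jacobian J = [[4·x - 4·y^2 + 3·y, -8·x·y + 3·x], [8·x·y - 3·y, 4·x^2 - 3·x - 4·y + 2]].
At the point, J = [[-15.5000, -8.5000], [2.5000, -8.5000]] (det J = 153.0000).
Solving J·Δ = −F gives Δ = (0.4167, -1.4951).
Then the next iterate is (x, y)₁ = (0.9167, 1.0049).

(0.9167, 1.0049)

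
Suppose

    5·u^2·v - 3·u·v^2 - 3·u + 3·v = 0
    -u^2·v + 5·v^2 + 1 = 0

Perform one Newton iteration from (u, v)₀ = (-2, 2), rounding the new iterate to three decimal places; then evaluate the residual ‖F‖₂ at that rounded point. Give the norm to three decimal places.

22.632

At (-2, 2): F = (76.000, 13.000).
Jacobian J = [[10·u·v - 3·v^2 - 3, 5·u^2 - 6·u·v + 3], [-2·u·v, -u^2 + 10·v]].
At the point, J = [[-55.000, 47.000], [8.000, 16.000]] (det J = -1256.000).
Solving J·Δ = −F gives Δ = (0.482, -1.053).
Then the next iterate is (u, v)₁ = (-1.518, 0.947).
Re-evaluating at (-1.518, 0.947): F = (22.39004, 3.30185), so ‖F‖₂ = 22.632.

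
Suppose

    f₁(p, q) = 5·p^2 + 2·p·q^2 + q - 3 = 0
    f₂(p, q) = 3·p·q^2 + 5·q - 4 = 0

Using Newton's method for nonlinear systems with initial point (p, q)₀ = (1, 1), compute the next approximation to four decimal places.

At (1, 1): F = (5.0000, 4.0000).
Jacobian J = [[10·p + 2·q^2, 4·p·q + 1], [3·q^2, 6·p·q + 5]].
At the point, J = [[12.0000, 5.0000], [3.0000, 11.0000]] (det J = 117.0000).
Solving J·Δ = −F gives Δ = (-0.2991, -0.2821).
Then the next iterate is (p, q)₁ = (0.7009, 0.7179).

(0.7009, 0.7179)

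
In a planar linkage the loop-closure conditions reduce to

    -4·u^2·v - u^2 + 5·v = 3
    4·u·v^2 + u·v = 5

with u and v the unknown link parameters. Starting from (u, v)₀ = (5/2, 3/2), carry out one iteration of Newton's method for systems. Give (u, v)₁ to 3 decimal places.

(1.583, 1.142)

At (5/2, 3/2): F = (-39.250, 21.250).
Jacobian J = [[-8·u·v - 2·u, -4·u^2 + 5], [4·v^2 + v, 8·u·v + u]].
At the point, J = [[-35.000, -20.000], [10.500, 32.500]] (det J = -927.500).
Solving J·Δ = −F gives Δ = (-0.917, -0.358).
Then the next iterate is (u, v)₁ = (1.583, 1.142).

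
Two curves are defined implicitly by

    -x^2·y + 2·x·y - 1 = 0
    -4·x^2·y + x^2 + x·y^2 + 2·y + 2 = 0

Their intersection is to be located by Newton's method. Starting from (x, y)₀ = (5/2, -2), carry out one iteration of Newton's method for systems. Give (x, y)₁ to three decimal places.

At (5/2, -2): F = (1.500, 64.250).
Jacobian J = [[-2·x·y + 2·y, -x^2 + 2·x], [-8·x·y + 2·x + y^2, -4·x^2 + 2·x·y + 2]].
At the point, J = [[6.000, -1.250], [49.000, -33.000]] (det J = -136.750).
Solving J·Δ = −F gives Δ = (0.225, 2.282).
Then the next iterate is (x, y)₁ = (2.725, 0.282).

(2.725, 0.282)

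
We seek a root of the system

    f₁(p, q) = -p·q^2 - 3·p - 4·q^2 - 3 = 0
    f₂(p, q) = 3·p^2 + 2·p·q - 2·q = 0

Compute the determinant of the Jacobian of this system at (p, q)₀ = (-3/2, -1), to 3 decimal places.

75.000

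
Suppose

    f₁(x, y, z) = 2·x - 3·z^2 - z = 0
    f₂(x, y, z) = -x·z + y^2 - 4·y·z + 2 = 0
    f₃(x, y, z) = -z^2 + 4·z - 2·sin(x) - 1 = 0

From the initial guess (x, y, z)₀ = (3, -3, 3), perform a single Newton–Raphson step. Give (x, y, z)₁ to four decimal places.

(0.6015, -1.2470, 1.4844)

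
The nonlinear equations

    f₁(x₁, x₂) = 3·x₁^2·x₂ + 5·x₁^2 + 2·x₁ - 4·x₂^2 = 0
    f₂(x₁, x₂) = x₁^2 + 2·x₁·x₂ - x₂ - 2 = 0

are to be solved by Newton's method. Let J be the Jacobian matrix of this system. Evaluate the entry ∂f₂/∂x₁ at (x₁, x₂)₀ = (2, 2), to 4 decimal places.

8.0000

∂f₂/∂x₁ = 2·x₁ + 2·x₂.
At (2, 2) this is 8.0000.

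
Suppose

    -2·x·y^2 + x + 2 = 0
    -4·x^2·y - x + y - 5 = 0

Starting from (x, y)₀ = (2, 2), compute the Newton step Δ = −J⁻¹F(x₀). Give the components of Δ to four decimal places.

At (2, 2): F = (-12.0000, -37.0000).
Jacobian J = [[-2·y^2 + 1, -4·x·y], [-8·x·y - 1, -4·x^2 + 1]].
At the point, J = [[-7.0000, -16.0000], [-33.0000, -15.0000]] (det J = -423.0000).
Solving J·Δ = −F gives Δ = (-0.9740, -0.3239).

(-0.9740, -0.3239)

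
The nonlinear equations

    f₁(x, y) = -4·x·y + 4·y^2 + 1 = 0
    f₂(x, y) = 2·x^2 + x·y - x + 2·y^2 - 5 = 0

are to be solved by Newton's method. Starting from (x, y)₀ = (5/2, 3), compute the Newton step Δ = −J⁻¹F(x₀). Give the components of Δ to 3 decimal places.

(-0.952, -1.316)

At (5/2, 3): F = (7.000, 30.500).
Jacobian J = [[-4·y, -4·x + 8·y], [4·x + y - 1, x + 4·y]].
At the point, J = [[-12.000, 14.000], [12.000, 14.500]] (det J = -342.000).
Solving J·Δ = −F gives Δ = (-0.952, -1.316).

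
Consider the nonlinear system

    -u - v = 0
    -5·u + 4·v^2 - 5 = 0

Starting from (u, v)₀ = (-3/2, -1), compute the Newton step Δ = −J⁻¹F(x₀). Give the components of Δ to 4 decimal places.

(4.5000, -2.0000)

At (-3/2, -1): F = (2.5000, 6.5000).
Jacobian J = [[-1, -1], [-5, 8·v]].
At the point, J = [[-1.0000, -1.0000], [-5.0000, -8.0000]] (det J = 3.0000).
Solving J·Δ = −F gives Δ = (4.5000, -2.0000).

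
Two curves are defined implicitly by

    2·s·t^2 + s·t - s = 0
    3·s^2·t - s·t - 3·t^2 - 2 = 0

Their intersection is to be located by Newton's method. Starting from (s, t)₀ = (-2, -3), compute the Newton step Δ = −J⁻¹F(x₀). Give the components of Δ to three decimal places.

(1.624, 0.239)

At (-2, -3): F = (-28.000, -71.000).
Jacobian J = [[2·t^2 + t - 1, 4·s·t + s], [6·s·t - t, 3·s^2 - s - 6·t]].
At the point, J = [[14.000, 22.000], [39.000, 32.000]] (det J = -410.000).
Solving J·Δ = −F gives Δ = (1.624, 0.239).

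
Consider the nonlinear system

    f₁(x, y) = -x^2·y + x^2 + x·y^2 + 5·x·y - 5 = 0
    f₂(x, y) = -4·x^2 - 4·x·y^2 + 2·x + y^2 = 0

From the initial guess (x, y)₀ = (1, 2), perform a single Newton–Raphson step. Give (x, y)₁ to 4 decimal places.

(0.5000, 1.7500)

At (1, 2): F = (8.0000, -14.0000).
Jacobian J = [[-2·x·y + 2·x + y^2 + 5·y, -x^2 + 2·x·y + 5·x], [-8·x - 4·y^2 + 2, -8·x·y + 2·y]].
At the point, J = [[12.0000, 8.0000], [-22.0000, -12.0000]] (det J = 32.0000).
Solving J·Δ = −F gives Δ = (-0.5000, -0.2500).
Then the next iterate is (x, y)₁ = (0.5000, 1.7500).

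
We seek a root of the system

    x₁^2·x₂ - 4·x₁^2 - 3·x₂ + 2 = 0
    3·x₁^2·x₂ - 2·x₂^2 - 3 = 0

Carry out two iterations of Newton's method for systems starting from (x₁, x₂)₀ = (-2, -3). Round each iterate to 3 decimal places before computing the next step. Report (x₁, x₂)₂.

(-1.072, -0.493)

At (-2, -3): F = (-17.000, -57.000).
Jacobian J = [[2·x₁·x₂ - 8·x₁, x₁^2 - 3], [6·x₁·x₂, 3·x₁^2 - 4·x₂]].
At the point, J = [[28.000, 1.000], [36.000, 24.000]] (det J = 636.000).
Solving J·Δ = −F gives Δ = (0.552, 1.547).
Then the next iterate is (x₁, x₂)₁ = (-1.448, -1.453).
Round to (-1.448, -1.453) and repeat: F = (-5.07433, -16.36195), J = [[15.79189, -0.90330], [12.62366, 12.10211]].
Δ = (0.376, 0.960), so (x₁, x₂)₂ = (-1.072, -0.493).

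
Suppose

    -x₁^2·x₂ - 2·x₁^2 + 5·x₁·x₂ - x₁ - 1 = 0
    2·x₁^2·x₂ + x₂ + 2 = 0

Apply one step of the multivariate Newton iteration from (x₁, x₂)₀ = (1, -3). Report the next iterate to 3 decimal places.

(4.333, 12.667)

At (1, -3): F = (-16.000, -7.000).
Jacobian J = [[-2·x₁·x₂ - 4·x₁ + 5·x₂ - 1, -x₁^2 + 5·x₁], [4·x₁·x₂, 2·x₁^2 + 1]].
At the point, J = [[-14.000, 4.000], [-12.000, 3.000]] (det J = 6.000).
Solving J·Δ = −F gives Δ = (3.333, 15.667).
Then the next iterate is (x₁, x₂)₁ = (4.333, 12.667).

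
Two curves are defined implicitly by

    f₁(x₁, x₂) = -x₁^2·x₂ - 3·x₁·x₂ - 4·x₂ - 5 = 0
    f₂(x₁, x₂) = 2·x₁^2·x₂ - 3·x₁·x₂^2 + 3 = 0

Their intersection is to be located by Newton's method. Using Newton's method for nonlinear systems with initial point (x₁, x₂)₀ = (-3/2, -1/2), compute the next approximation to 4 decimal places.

At (-3/2, -1/2): F = (-4.1250, 1.8750).
Jacobian J = [[-2·x₁·x₂ - 3·x₂, -x₁^2 - 3·x₁ - 4], [4·x₁·x₂ - 3·x₂^2, 2·x₁^2 - 6·x₁·x₂]].
At the point, J = [[0.0000, -1.7500], [2.2500, 0.0000]] (det J = 3.9375).
Solving J·Δ = −F gives Δ = (-0.8333, -2.3571).
Then the next iterate is (x₁, x₂)₁ = (-2.3333, -2.8571).

(-2.3333, -2.8571)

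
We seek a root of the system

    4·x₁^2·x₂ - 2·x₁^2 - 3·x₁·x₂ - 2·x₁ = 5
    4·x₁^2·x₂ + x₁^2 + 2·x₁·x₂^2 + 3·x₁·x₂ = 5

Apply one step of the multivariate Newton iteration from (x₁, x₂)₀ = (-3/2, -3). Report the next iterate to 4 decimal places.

(-0.6155, -2.7288)

At (-3/2, -3): F = (-47.0000, -43.2500).
Jacobian J = [[8·x₁·x₂ - 4·x₁ - 3·x₂ - 2, 4·x₁^2 - 3·x₁], [8·x₁·x₂ + 2·x₁ + 2·x₂^2 + 3·x₂, 4·x₁^2 + 4·x₁·x₂ + 3·x₁]].
At the point, J = [[49.0000, 13.5000], [42.0000, 22.5000]] (det J = 535.5000).
Solving J·Δ = −F gives Δ = (0.8845, 0.2712).
Then the next iterate is (x₁, x₂)₁ = (-0.6155, -2.7288).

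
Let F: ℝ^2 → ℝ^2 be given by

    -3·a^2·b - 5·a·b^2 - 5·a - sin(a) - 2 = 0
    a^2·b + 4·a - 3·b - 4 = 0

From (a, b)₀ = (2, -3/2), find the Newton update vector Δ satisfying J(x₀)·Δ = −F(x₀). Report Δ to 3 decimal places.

(1.635, 0.770)

At (2, -3/2): F = (-17.40930, 2.500).
Jacobian J = [[-6·a·b - 5·b^2 - cos(a) - 5, -3·a^2 - 10·a·b], [2·a·b + 4, a^2 - 3]].
At the point, J = [[2.16615, 18.000], [-2.000, 1.000]] (det J = 38.16615).
Solving J·Δ = −F gives Δ = (1.635, 0.770).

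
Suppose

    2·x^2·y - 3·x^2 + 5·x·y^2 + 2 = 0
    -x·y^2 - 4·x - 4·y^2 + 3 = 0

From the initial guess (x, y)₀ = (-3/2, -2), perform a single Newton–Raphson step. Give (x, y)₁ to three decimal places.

At (-3/2, -2): F = (-43.750, -1.000).
Jacobian J = [[4·x·y - 6·x + 5·y^2, 2·x^2 + 10·x·y], [-y^2 - 4, -2·x·y - 8·y]].
At the point, J = [[41.000, 34.500], [-8.000, 10.000]] (det J = 686.000).
Solving J·Δ = −F gives Δ = (0.587, 0.570).
Then the next iterate is (x, y)₁ = (-0.913, -1.430).

(-0.913, -1.430)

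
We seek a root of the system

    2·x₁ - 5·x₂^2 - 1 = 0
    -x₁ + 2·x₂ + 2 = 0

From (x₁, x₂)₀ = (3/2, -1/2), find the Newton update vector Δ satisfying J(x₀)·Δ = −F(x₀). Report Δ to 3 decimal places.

(-0.444, 0.028)

At (3/2, -1/2): F = (0.750, -0.500).
Jacobian J = [[2, -10·x₂], [-1, 2]].
At the point, J = [[2.000, 5.000], [-1.000, 2.000]] (det J = 9.000).
Solving J·Δ = −F gives Δ = (-0.444, 0.028).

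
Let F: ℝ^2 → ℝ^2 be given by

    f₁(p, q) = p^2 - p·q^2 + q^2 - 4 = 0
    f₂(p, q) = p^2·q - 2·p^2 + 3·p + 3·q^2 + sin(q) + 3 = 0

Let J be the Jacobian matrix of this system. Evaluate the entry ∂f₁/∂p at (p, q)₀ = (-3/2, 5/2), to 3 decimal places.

-9.250

∂f₁/∂p = 2·p - q^2.
At (-3/2, 5/2) this is -9.250.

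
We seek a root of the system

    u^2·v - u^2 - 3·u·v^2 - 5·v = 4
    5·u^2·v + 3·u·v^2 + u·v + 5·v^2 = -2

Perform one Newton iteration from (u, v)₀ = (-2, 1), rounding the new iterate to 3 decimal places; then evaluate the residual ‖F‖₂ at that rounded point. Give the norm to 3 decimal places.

22.842

At (-2, 1): F = (-3.000, 19.000).
Jacobian J = [[2·u·v - 2·u - 3·v^2, u^2 - 6·u·v - 5], [10·u·v + 3·v^2 + v, 5·u^2 + 6·u·v + u + 10·v]].
At the point, J = [[-3.000, 11.000], [-16.000, 16.000]] (det J = 128.000).
Solving J·Δ = −F gives Δ = (2.008, 0.820).
Then the next iterate is (u, v)₁ = (0.008, 1.820).
Re-evaluating at (0.008, 1.820): F = (-13.17945, 18.65664), so ‖F‖₂ = 22.842.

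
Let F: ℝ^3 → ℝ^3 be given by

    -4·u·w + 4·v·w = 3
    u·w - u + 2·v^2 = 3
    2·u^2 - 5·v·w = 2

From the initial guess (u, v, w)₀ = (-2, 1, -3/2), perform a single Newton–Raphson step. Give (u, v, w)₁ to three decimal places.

(-0.694, 1.486, -0.160)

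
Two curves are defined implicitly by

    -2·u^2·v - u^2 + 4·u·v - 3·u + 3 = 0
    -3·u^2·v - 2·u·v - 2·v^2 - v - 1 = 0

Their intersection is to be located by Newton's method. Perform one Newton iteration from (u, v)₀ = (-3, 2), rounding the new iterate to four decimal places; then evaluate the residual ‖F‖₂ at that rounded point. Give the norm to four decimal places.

At (-3, 2): F = (-57.0000, -53.0000).
Jacobian J = [[-4·u·v - 2·u + 4·v - 3, -2·u^2 + 4·u], [-6·u·v - 2·v, -3·u^2 - 2·u - 4·v - 1]].
At the point, J = [[35.0000, -30.0000], [32.0000, -30.0000]] (det J = -90.0000).
Solving J·Δ = −F gives Δ = (1.3333, -0.3444).
Then the next iterate is (u, v)₁ = (-1.6667, 1.6556).
Re-evaluating at (-1.6667, 1.6556): F = (-15.013489, -16.416064), so ‖F‖₂ = 22.2462.

22.2462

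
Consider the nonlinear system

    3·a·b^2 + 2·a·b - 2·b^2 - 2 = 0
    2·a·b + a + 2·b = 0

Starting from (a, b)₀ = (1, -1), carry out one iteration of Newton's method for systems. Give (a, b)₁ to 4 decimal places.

At (1, -1): F = (-3.0000, -3.0000).
Jacobian J = [[3·b^2 + 2·b, 6·a·b + 2·a - 4·b], [2·b + 1, 2·a + 2]].
At the point, J = [[1.0000, 0.0000], [-1.0000, 4.0000]] (det J = 4.0000).
Solving J·Δ = −F gives Δ = (3.0000, 1.5000).
Then the next iterate is (a, b)₁ = (4.0000, 0.5000).

(4.0000, 0.5000)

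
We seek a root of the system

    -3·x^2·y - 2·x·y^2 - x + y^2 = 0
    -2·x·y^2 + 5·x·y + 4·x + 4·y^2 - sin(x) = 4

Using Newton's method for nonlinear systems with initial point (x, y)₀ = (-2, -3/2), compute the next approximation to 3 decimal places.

(-1.207, -1.032)

At (-2, -3/2): F = (31.250, 21.90930).
Jacobian J = [[-6·x·y - 2·y^2 - 1, -3·x^2 - 4·x·y + 2·y], [-2·y^2 + 5·y - cos(x) + 4, -4·x·y + 5·x + 8·y]].
At the point, J = [[-23.500, -27.000], [-7.58385, -34.000]] (det J = 594.23596).
Solving J·Δ = −F gives Δ = (0.793, 0.468).
Then the next iterate is (x, y)₁ = (-1.207, -1.032).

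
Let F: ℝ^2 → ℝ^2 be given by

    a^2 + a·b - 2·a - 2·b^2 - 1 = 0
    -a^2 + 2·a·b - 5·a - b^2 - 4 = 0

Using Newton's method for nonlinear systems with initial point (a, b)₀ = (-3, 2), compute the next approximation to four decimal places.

At (-3, 2): F = (0.0000, -14.0000).
Jacobian J = [[2·a + b - 2, a - 4·b], [-2·a + 2·b - 5, 2·a - 2·b]].
At the point, J = [[-6.0000, -11.0000], [5.0000, -10.0000]] (det J = 115.0000).
Solving J·Δ = −F gives Δ = (1.3391, -0.7304).
Then the next iterate is (a, b)₁ = (-1.6609, 1.2696).

(-1.6609, 1.2696)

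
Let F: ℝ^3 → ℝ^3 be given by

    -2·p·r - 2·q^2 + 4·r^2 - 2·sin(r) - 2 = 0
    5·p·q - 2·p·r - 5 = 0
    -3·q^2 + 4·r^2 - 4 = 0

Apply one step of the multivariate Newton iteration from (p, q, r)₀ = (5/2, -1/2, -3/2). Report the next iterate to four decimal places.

At (5/2, -1/2, -3/2): F = (15.994990, -3.7500, 4.2500).
Jacobian J = [[-2·r, -4·q, -2·p + 8·r - 2·cos(r)], [5·q - 2·r, 5·p, -2·p], [0, -6·q, 8·r]].
At the point, J = [[3.0000, 2.0000, -17.141474], [0.5000, 12.5000, -5.0000], [0.0000, 3.0000, -12.0000]] (det J = -418.712212).
Solving J·Δ = −F gives Δ = (-2.8381, 0.6169, 0.5084).
Then the next iterate is (p, q, r)₁ = (-0.3381, 0.1169, -0.9916).

(-0.3381, 0.1169, -0.9916)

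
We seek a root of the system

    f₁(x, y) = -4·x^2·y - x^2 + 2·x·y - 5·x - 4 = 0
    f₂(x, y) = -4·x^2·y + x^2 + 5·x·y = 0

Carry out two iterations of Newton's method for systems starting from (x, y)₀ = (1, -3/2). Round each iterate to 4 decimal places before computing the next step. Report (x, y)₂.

At (1, -3/2): F = (-7.0000, -0.5000).
Jacobian J = [[-8·x·y - 2·x + 2·y - 5, -4·x^2 + 2·x], [-8·x·y + 2·x + 5·y, -4·x^2 + 5·x]].
At the point, J = [[2.0000, -2.0000], [6.5000, 1.0000]] (det J = 15.0000).
Solving J·Δ = −F gives Δ = (0.5333, -2.9667).
Then the next iterate is (x, y)₁ = (1.5333, -4.4667).
Round to (1.5333, -4.4667) and repeat: F = (14.289915, 10.112059), J = [[37.790329, -6.337436], [35.523429, -1.737536]].
Δ = (-0.2462, 0.7869), so (x, y)₂ = (1.2871, -3.6798).

(1.2871, -3.6798)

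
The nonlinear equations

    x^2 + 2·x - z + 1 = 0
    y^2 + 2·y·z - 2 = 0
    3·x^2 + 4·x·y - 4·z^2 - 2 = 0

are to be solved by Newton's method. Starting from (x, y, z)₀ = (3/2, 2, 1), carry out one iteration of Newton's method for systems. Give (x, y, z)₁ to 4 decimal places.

(0.1919, 1.8605, -0.2907)

At (3/2, 2, 1): F = (5.2500, 6.0000, 12.7500).
Jacobian J = [[2·x + 2, 0, -1], [0, 2·y + 2·z, 2·y], [6·x + 4·y, 4·x, -8·z]].
At the point, J = [[5.0000, 0.0000, -1.0000], [0.0000, 6.0000, 4.0000], [17.0000, 6.0000, -8.0000]] (det J = -258.0000).
Solving J·Δ = −F gives Δ = (-1.3081, -0.1395, -1.2907).
Then the next iterate is (x, y, z)₁ = (0.1919, 1.8605, -0.2907).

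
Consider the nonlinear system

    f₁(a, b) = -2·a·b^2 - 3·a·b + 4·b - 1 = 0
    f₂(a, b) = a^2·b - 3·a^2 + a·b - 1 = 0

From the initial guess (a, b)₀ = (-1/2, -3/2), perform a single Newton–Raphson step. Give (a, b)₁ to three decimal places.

At (-1/2, -3/2): F = (-7.000, -1.375).
Jacobian J = [[-2·b^2 - 3·b, -4·a·b - 3·a + 4], [2·a·b - 6·a + b, a^2 + a]].
At the point, J = [[0.000, 2.500], [3.000, -0.250]] (det J = -7.500).
Solving J·Δ = −F gives Δ = (0.692, 2.800).
Then the next iterate is (a, b)₁ = (0.192, 1.300).

(0.192, 1.300)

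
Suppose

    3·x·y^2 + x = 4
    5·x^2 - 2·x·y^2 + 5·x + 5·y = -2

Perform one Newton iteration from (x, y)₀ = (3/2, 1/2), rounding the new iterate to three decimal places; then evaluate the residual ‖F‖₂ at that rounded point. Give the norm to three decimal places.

9.544

At (3/2, 1/2): F = (-1.375, 22.500).
Jacobian J = [[3·y^2 + 1, 6·x·y], [10·x - 2·y^2 + 5, -4·x·y + 5]].
At the point, J = [[1.750, 4.500], [19.500, 2.000]] (det J = -84.250).
Solving J·Δ = −F gives Δ = (-1.234, 0.786).
Then the next iterate is (x, y)₁ = (0.266, 1.286).
Re-evaluating at (0.266, 1.286): F = (-2.41427, 9.23396), so ‖F‖₂ = 9.544.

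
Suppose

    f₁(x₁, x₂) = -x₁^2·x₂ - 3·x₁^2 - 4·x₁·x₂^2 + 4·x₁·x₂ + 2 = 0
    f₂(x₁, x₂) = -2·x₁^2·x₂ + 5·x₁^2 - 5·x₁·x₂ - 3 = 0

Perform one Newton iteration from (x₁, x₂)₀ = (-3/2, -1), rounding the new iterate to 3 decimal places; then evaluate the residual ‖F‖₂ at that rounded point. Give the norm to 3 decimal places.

At (-3/2, -1): F = (9.500, 5.250).
Jacobian J = [[-2·x₁·x₂ - 6·x₁ - 4·x₂^2 + 4·x₂, -x₁^2 - 8·x₁·x₂ + 4·x₁], [-4·x₁·x₂ + 10·x₁ - 5·x₂, -2·x₁^2 - 5·x₁]].
At the point, J = [[-2.000, -20.250], [-16.000, 3.000]] (det J = -330.000).
Solving J·Δ = −F gives Δ = (0.409, 0.429).
Then the next iterate is (x₁, x₂)₁ = (-1.091, -0.571).
Re-evaluating at (-1.091, -0.571): F = (3.02349, 1.19590), so ‖F‖₂ = 3.251.

3.251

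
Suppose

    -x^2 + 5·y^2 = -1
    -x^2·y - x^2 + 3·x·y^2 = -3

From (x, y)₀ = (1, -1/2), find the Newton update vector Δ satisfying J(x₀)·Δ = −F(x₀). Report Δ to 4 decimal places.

At (1, -1/2): F = (1.2500, 3.2500).
Jacobian J = [[-2·x, 10·y], [-2·x·y - 2·x + 3·y^2, -x^2 + 6·x·y]].
At the point, J = [[-2.0000, -5.0000], [-0.2500, -4.0000]] (det J = 6.7500).
Solving J·Δ = −F gives Δ = (-1.6667, 0.9167).

(-1.6667, 0.9167)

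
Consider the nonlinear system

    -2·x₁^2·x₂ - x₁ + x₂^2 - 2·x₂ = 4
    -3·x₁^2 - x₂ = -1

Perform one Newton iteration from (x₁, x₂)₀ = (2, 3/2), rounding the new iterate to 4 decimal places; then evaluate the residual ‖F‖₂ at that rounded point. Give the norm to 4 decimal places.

7.7358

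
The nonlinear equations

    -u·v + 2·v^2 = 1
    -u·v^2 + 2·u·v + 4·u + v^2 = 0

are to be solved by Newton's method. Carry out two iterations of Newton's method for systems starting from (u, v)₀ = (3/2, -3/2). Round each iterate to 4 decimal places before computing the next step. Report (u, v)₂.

(0.2938, 1.8742)

At (3/2, -3/2): F = (5.7500, 0.3750).
Jacobian J = [[-v, -u + 4·v], [-v^2 + 2·v + 4, -2·u·v + 2·u + 2·v]].
At the point, J = [[1.5000, -7.5000], [-1.2500, 4.5000]] (det J = -2.6250).
Solving J·Δ = −F gives Δ = (10.9286, 2.9524).
Then the next iterate is (u, v)₁ = (12.4286, 1.4524).
Round to (12.4286, 1.4524) and repeat: F = (-14.832367, 61.708757), J = [[-1.4524, -6.6190], [4.795334, -8.340597]].
Δ = (-12.1348, 0.4218), so (u, v)₂ = (0.2938, 1.8742).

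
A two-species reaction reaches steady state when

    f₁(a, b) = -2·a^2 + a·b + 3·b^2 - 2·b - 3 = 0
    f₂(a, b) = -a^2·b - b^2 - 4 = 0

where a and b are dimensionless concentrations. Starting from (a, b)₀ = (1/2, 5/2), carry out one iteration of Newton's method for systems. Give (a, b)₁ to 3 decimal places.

(-2.277, 1.751)

At (1/2, 5/2): F = (11.500, -10.875).
Jacobian J = [[-4·a + b, a + 6·b - 2], [-2·a·b, -a^2 - 2·b]].
At the point, J = [[0.500, 13.500], [-2.500, -5.250]] (det J = 31.125).
Solving J·Δ = −F gives Δ = (-2.777, -0.749).
Then the next iterate is (a, b)₁ = (-2.277, 1.751).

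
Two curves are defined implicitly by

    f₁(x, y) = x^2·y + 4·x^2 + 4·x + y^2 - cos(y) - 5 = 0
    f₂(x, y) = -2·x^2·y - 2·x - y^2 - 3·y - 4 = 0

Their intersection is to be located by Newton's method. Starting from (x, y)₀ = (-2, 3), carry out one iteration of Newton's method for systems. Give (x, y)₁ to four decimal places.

(-2.0059, 0.5217)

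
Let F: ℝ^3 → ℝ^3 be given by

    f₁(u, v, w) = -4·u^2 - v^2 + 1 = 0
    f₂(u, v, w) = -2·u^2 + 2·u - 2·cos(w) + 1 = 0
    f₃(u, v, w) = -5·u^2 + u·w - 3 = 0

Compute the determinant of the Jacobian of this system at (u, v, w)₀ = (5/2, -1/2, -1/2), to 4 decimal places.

44.4507

J = [[-8·u, -2·v, 0], [-4·u + 2, 0, 2·sin(w)], [-10·u + w, 0, u]].
At the point, J = [[-20.0000, 1.0000, 0.0000], [-8.0000, 0.0000, -0.958851], [-25.5000, 0.0000, 2.5000]].
det J = 44.4507.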